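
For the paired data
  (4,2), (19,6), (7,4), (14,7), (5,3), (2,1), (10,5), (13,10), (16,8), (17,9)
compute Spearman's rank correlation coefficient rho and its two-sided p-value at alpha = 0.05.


Step 1: Rank x and y separately (midranks; no ties here).
rank(x): 4->2, 19->10, 7->4, 14->7, 5->3, 2->1, 10->5, 13->6, 16->8, 17->9
rank(y): 2->2, 6->6, 4->4, 7->7, 3->3, 1->1, 5->5, 10->10, 8->8, 9->9
Step 2: d_i = R_x(i) - R_y(i); compute d_i^2.
  (2-2)^2=0, (10-6)^2=16, (4-4)^2=0, (7-7)^2=0, (3-3)^2=0, (1-1)^2=0, (5-5)^2=0, (6-10)^2=16, (8-8)^2=0, (9-9)^2=0
sum(d^2) = 32.
Step 3: rho = 1 - 6*32 / (10*(10^2 - 1)) = 1 - 192/990 = 0.806061.
Step 4: Under H0, t = rho * sqrt((n-2)/(1-rho^2)) = 3.8522 ~ t(8).
Step 5: Two-sided p-value from the t-distribution with 8 df = 0.004862.
Step 6: alpha = 0.05. reject H0.

rho = 0.8061, p = 0.004862, reject H0 at alpha = 0.05.


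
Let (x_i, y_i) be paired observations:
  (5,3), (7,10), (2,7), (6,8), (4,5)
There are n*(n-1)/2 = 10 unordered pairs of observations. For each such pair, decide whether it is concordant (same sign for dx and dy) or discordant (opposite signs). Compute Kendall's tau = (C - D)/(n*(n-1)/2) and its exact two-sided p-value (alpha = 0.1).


Step 1: Enumerate the 10 unordered pairs (i,j) with i<j and classify each by sign(x_j-x_i) * sign(y_j-y_i).
  (1,2):dx=+2,dy=+7->C; (1,3):dx=-3,dy=+4->D; (1,4):dx=+1,dy=+5->C; (1,5):dx=-1,dy=+2->D
  (2,3):dx=-5,dy=-3->C; (2,4):dx=-1,dy=-2->C; (2,5):dx=-3,dy=-5->C; (3,4):dx=+4,dy=+1->C
  (3,5):dx=+2,dy=-2->D; (4,5):dx=-2,dy=-3->C
Step 2: C = 7, D = 3, total pairs = 10.
Step 3: tau = (C - D)/(n(n-1)/2) = (7 - 3)/10 = 0.400000.
Step 4: Exact two-sided p-value (enumerate n! = 120 permutations of y under H0): p = 0.483333.
Step 5: alpha = 0.1. fail to reject H0.

tau_b = 0.4000 (C=7, D=3), p = 0.483333, fail to reject H0.


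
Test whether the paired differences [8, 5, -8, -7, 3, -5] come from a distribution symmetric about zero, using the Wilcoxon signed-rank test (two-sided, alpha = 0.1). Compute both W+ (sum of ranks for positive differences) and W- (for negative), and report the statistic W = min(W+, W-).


Step 1: Drop any zero differences (none here) and take |d_i|.
|d| = [8, 5, 8, 7, 3, 5]
Step 2: Midrank |d_i| (ties get averaged ranks).
ranks: |8|->5.5, |5|->2.5, |8|->5.5, |7|->4, |3|->1, |5|->2.5
Step 3: Attach original signs; sum ranks with positive sign and with negative sign.
W+ = 5.5 + 2.5 + 1 = 9
W- = 5.5 + 4 + 2.5 = 12
(Check: W+ + W- = 21 should equal n(n+1)/2 = 21.)
Step 4: Test statistic W = min(W+, W-) = 9.
Step 5: Ties in |d|, so use the tie-corrected normal approximation.
        E[W] = n(n+1)/4 = 6*7/4 = 10.5.
        Tie groups: |d|=5 (t=2), |d|=8 (t=2); sum(t^3 - t) = 12.
        Var[W] = n(n+1)(2n+1)/24 - sum(t^3-t)/48 = 546/24 - 12/48 = 22.5.
        z = (W - E[W]) / sqrt(Var[W]) = (9 - 10.5) / 4.7434 = -0.3162.
        Two-sided p = 2*Phi(z) = 0.751830.
Step 6: alpha = 0.1. fail to reject H0.

W+ = 9, W- = 12, W = min = 9, p = 0.751830, fail to reject H0.


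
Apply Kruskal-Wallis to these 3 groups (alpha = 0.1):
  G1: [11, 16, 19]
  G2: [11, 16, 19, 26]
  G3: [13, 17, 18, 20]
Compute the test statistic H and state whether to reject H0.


Step 1: Combine all N = 11 observations and assign midranks.
sorted (value, group, rank): (11,G1,1.5), (11,G2,1.5), (13,G3,3), (16,G1,4.5), (16,G2,4.5), (17,G3,6), (18,G3,7), (19,G1,8.5), (19,G2,8.5), (20,G3,10), (26,G2,11)
Step 2: Sum ranks within each group.
R_1 = 14.5 (n_1 = 3)
R_2 = 25.5 (n_2 = 4)
R_3 = 26 (n_3 = 4)
Step 3: H = 12/(N(N+1)) * sum(R_i^2/n_i) - 3(N+1)
     = 12/(11*12) * (14.5^2/3 + 25.5^2/4 + 26^2/4) - 3*12
     = 0.090909 * 401.646 - 36
     = 0.513258.
Step 4: Ties present; correction factor C = 1 - 18/(11^3 - 11) = 0.986364. Corrected H = 0.513258 / 0.986364 = 0.520353.
Step 5: Under H0, H ~ chi^2(2); p-value = 0.770915.
Step 6: alpha = 0.1. fail to reject H0.

H = 0.5204, df = 2, p = 0.770915, fail to reject H0.


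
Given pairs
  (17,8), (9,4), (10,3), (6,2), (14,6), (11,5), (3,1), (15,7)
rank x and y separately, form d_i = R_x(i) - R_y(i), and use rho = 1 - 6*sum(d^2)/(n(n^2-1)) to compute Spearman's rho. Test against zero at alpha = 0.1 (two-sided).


Step 1: Rank x and y separately (midranks; no ties here).
rank(x): 17->8, 9->3, 10->4, 6->2, 14->6, 11->5, 3->1, 15->7
rank(y): 8->8, 4->4, 3->3, 2->2, 6->6, 5->5, 1->1, 7->7
Step 2: d_i = R_x(i) - R_y(i); compute d_i^2.
  (8-8)^2=0, (3-4)^2=1, (4-3)^2=1, (2-2)^2=0, (6-6)^2=0, (5-5)^2=0, (1-1)^2=0, (7-7)^2=0
sum(d^2) = 2.
Step 3: rho = 1 - 6*2 / (8*(8^2 - 1)) = 1 - 12/504 = 0.976190.
Step 4: Under H0, t = rho * sqrt((n-2)/(1-rho^2)) = 11.0235 ~ t(6).
Step 5: Two-sided p-value from the t-distribution with 6 df = 0.000033.
Step 6: alpha = 0.1. reject H0.

rho = 0.9762, p = 0.000033, reject H0 at alpha = 0.1.


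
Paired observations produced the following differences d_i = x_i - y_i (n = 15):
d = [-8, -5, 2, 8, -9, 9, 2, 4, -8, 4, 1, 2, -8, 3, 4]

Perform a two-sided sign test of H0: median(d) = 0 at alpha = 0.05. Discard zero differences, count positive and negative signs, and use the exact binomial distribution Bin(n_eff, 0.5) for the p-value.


Step 1: Discard zero differences. Original n = 15; n_eff = number of nonzero differences = 15.
Nonzero differences (with sign): -8, -5, +2, +8, -9, +9, +2, +4, -8, +4, +1, +2, -8, +3, +4
Step 2: Count signs: positive = 10, negative = 5.
Step 3: Under H0: P(positive) = 0.5, so the number of positives S ~ Bin(15, 0.5).
Step 4: Two-sided exact p-value = sum of Bin(15,0.5) probabilities at or below the observed probability = 0.301758.
Step 5: alpha = 0.05. fail to reject H0.

n_eff = 15, pos = 10, neg = 5, p = 0.301758, fail to reject H0.


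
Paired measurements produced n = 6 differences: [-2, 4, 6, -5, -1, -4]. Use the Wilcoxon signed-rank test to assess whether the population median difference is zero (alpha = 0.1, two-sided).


Step 1: Drop any zero differences (none here) and take |d_i|.
|d| = [2, 4, 6, 5, 1, 4]
Step 2: Midrank |d_i| (ties get averaged ranks).
ranks: |2|->2, |4|->3.5, |6|->6, |5|->5, |1|->1, |4|->3.5
Step 3: Attach original signs; sum ranks with positive sign and with negative sign.
W+ = 3.5 + 6 = 9.5
W- = 2 + 5 + 1 + 3.5 = 11.5
(Check: W+ + W- = 21 should equal n(n+1)/2 = 21.)
Step 4: Test statistic W = min(W+, W-) = 9.5.
Step 5: Ties in |d|, so use the tie-corrected normal approximation.
        E[W] = n(n+1)/4 = 6*7/4 = 10.5.
        Tie groups: |d|=4 (t=2); sum(t^3 - t) = 6.
        Var[W] = n(n+1)(2n+1)/24 - sum(t^3-t)/48 = 546/24 - 6/48 = 22.625.
        z = (W - E[W]) / sqrt(Var[W]) = (9.5 - 10.5) / 4.7566 = -0.2102.
        Two-sided p = 2*Phi(z) = 0.833484.
Step 6: alpha = 0.1. fail to reject H0.

W+ = 9.5, W- = 11.5, W = min = 9.5, p = 0.833484, fail to reject H0.


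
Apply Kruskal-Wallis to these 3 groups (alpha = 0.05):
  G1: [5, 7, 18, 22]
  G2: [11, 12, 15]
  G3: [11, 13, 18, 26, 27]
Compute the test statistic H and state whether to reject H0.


Step 1: Combine all N = 12 observations and assign midranks.
sorted (value, group, rank): (5,G1,1), (7,G1,2), (11,G2,3.5), (11,G3,3.5), (12,G2,5), (13,G3,6), (15,G2,7), (18,G1,8.5), (18,G3,8.5), (22,G1,10), (26,G3,11), (27,G3,12)
Step 2: Sum ranks within each group.
R_1 = 21.5 (n_1 = 4)
R_2 = 15.5 (n_2 = 3)
R_3 = 41 (n_3 = 5)
Step 3: H = 12/(N(N+1)) * sum(R_i^2/n_i) - 3(N+1)
     = 12/(12*13) * (21.5^2/4 + 15.5^2/3 + 41^2/5) - 3*13
     = 0.076923 * 531.846 - 39
     = 1.911218.
Step 4: Ties present; correction factor C = 1 - 12/(12^3 - 12) = 0.993007. Corrected H = 1.911218 / 0.993007 = 1.924677.
Step 5: Under H0, H ~ chi^2(2); p-value = 0.381998.
Step 6: alpha = 0.05. fail to reject H0.

H = 1.9247, df = 2, p = 0.381998, fail to reject H0.


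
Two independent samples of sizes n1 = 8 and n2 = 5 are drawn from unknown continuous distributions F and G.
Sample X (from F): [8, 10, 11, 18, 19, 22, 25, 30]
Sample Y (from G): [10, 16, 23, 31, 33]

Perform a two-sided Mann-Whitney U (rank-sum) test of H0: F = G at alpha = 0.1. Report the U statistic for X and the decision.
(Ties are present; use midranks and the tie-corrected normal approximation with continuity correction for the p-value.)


Step 1: Combine and sort all 13 observations; assign midranks.
sorted (value, group): (8,X), (10,X), (10,Y), (11,X), (16,Y), (18,X), (19,X), (22,X), (23,Y), (25,X), (30,X), (31,Y), (33,Y)
ranks: 8->1, 10->2.5, 10->2.5, 11->4, 16->5, 18->6, 19->7, 22->8, 23->9, 25->10, 30->11, 31->12, 33->13
Step 2: Rank sum for X: R1 = 1 + 2.5 + 4 + 6 + 7 + 8 + 10 + 11 = 49.5.
Step 3: U_X = R1 - n1(n1+1)/2 = 49.5 - 8*9/2 = 49.5 - 36 = 13.5.
       U_Y = n1*n2 - U_X = 40 - 13.5 = 26.5.
Step 4: Ties are present, so use the tie-corrected normal approximation (with continuity correction) for the p-value.
Step 5: p-value = 0.379120; compare to alpha = 0.1. fail to reject H0.

U_X = 13.5, p = 0.379120, fail to reject H0 at alpha = 0.1.


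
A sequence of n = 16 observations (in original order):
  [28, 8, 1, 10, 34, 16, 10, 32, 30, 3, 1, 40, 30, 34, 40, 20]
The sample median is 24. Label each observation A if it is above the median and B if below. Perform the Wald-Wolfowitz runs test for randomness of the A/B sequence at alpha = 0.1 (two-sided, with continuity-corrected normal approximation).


Step 1: Compute median = 24; label A = above, B = below.
Labels in order: ABBBABBAABBAAAAB  (n_A = 8, n_B = 8)
Step 2: Count runs R = 8.
Step 3: Under H0 (random ordering), E[R] = 2*n_A*n_B/(n_A+n_B) + 1 = 2*8*8/16 + 1 = 9.0000.
        Var[R] = 2*n_A*n_B*(2*n_A*n_B - n_A - n_B) / ((n_A+n_B)^2 * (n_A+n_B-1)) = 14336/3840 = 3.7333.
        SD[R] = 1.9322.
Step 4: Continuity-corrected z = (R + 0.5 - E[R]) / SD[R] = (8 + 0.5 - 9.0000) / 1.9322 = -0.2588.
Step 5: Two-sided p-value via normal approximation = 2*(1 - Phi(|z|)) = 0.795809.
Step 6: alpha = 0.1. fail to reject H0.

R = 8, z = -0.2588, p = 0.795809, fail to reject H0.


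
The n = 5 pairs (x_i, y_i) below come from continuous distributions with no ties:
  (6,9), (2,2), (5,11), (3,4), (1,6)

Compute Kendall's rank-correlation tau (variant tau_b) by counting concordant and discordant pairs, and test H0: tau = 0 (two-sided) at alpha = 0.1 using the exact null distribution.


Step 1: Enumerate the 10 unordered pairs (i,j) with i<j and classify each by sign(x_j-x_i) * sign(y_j-y_i).
  (1,2):dx=-4,dy=-7->C; (1,3):dx=-1,dy=+2->D; (1,4):dx=-3,dy=-5->C; (1,5):dx=-5,dy=-3->C
  (2,3):dx=+3,dy=+9->C; (2,4):dx=+1,dy=+2->C; (2,5):dx=-1,dy=+4->D; (3,4):dx=-2,dy=-7->C
  (3,5):dx=-4,dy=-5->C; (4,5):dx=-2,dy=+2->D
Step 2: C = 7, D = 3, total pairs = 10.
Step 3: tau = (C - D)/(n(n-1)/2) = (7 - 3)/10 = 0.400000.
Step 4: Exact two-sided p-value (enumerate n! = 120 permutations of y under H0): p = 0.483333.
Step 5: alpha = 0.1. fail to reject H0.

tau_b = 0.4000 (C=7, D=3), p = 0.483333, fail to reject H0.


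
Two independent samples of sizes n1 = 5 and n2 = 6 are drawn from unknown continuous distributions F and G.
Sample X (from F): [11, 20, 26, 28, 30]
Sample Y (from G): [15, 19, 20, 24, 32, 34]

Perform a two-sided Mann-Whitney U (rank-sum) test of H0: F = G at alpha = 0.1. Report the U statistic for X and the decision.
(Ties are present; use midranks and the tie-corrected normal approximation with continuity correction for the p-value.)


Step 1: Combine and sort all 11 observations; assign midranks.
sorted (value, group): (11,X), (15,Y), (19,Y), (20,X), (20,Y), (24,Y), (26,X), (28,X), (30,X), (32,Y), (34,Y)
ranks: 11->1, 15->2, 19->3, 20->4.5, 20->4.5, 24->6, 26->7, 28->8, 30->9, 32->10, 34->11
Step 2: Rank sum for X: R1 = 1 + 4.5 + 7 + 8 + 9 = 29.5.
Step 3: U_X = R1 - n1(n1+1)/2 = 29.5 - 5*6/2 = 29.5 - 15 = 14.5.
       U_Y = n1*n2 - U_X = 30 - 14.5 = 15.5.
Step 4: Ties are present, so use the tie-corrected normal approximation (with continuity correction) for the p-value.
Step 5: p-value = 1.000000; compare to alpha = 0.1. fail to reject H0.

U_X = 14.5, p = 1.000000, fail to reject H0 at alpha = 0.1.


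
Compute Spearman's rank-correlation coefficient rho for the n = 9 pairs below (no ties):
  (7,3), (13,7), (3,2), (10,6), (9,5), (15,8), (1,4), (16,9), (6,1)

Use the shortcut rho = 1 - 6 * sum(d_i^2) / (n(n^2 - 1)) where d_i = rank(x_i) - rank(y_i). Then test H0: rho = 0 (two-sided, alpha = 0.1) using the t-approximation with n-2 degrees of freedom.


Step 1: Rank x and y separately (midranks; no ties here).
rank(x): 7->4, 13->7, 3->2, 10->6, 9->5, 15->8, 1->1, 16->9, 6->3
rank(y): 3->3, 7->7, 2->2, 6->6, 5->5, 8->8, 4->4, 9->9, 1->1
Step 2: d_i = R_x(i) - R_y(i); compute d_i^2.
  (4-3)^2=1, (7-7)^2=0, (2-2)^2=0, (6-6)^2=0, (5-5)^2=0, (8-8)^2=0, (1-4)^2=9, (9-9)^2=0, (3-1)^2=4
sum(d^2) = 14.
Step 3: rho = 1 - 6*14 / (9*(9^2 - 1)) = 1 - 84/720 = 0.883333.
Step 4: Under H0, t = rho * sqrt((n-2)/(1-rho^2)) = 4.9858 ~ t(7).
Step 5: Two-sided p-value from the t-distribution with 7 df = 0.001591.
Step 6: alpha = 0.1. reject H0.

rho = 0.8833, p = 0.001591, reject H0 at alpha = 0.1.


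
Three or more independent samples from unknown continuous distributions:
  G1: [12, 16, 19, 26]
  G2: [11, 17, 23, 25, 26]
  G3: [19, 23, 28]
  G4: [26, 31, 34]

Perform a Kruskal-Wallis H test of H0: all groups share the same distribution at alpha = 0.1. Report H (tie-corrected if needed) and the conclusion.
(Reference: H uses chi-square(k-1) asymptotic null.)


Step 1: Combine all N = 15 observations and assign midranks.
sorted (value, group, rank): (11,G2,1), (12,G1,2), (16,G1,3), (17,G2,4), (19,G1,5.5), (19,G3,5.5), (23,G2,7.5), (23,G3,7.5), (25,G2,9), (26,G1,11), (26,G2,11), (26,G4,11), (28,G3,13), (31,G4,14), (34,G4,15)
Step 2: Sum ranks within each group.
R_1 = 21.5 (n_1 = 4)
R_2 = 32.5 (n_2 = 5)
R_3 = 26 (n_3 = 3)
R_4 = 40 (n_4 = 3)
Step 3: H = 12/(N(N+1)) * sum(R_i^2/n_i) - 3(N+1)
     = 12/(15*16) * (21.5^2/4 + 32.5^2/5 + 26^2/3 + 40^2/3) - 3*16
     = 0.050000 * 1085.48 - 48
     = 6.273958.
Step 4: Ties present; correction factor C = 1 - 36/(15^3 - 15) = 0.989286. Corrected H = 6.273958 / 0.989286 = 6.341907.
Step 5: Under H0, H ~ chi^2(3); p-value = 0.096110.
Step 6: alpha = 0.1. reject H0.

H = 6.3419, df = 3, p = 0.096110, reject H0.


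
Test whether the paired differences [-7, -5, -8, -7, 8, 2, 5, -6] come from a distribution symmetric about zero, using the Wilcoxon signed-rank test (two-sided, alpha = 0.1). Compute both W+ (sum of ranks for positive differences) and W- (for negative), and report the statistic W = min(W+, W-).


Step 1: Drop any zero differences (none here) and take |d_i|.
|d| = [7, 5, 8, 7, 8, 2, 5, 6]
Step 2: Midrank |d_i| (ties get averaged ranks).
ranks: |7|->5.5, |5|->2.5, |8|->7.5, |7|->5.5, |8|->7.5, |2|->1, |5|->2.5, |6|->4
Step 3: Attach original signs; sum ranks with positive sign and with negative sign.
W+ = 7.5 + 1 + 2.5 = 11
W- = 5.5 + 2.5 + 7.5 + 5.5 + 4 = 25
(Check: W+ + W- = 36 should equal n(n+1)/2 = 36.)
Step 4: Test statistic W = min(W+, W-) = 11.
Step 5: Ties in |d|, so use the tie-corrected normal approximation.
        E[W] = n(n+1)/4 = 8*9/4 = 18.
        Tie groups: |d|=5 (t=2), |d|=7 (t=2), |d|=8 (t=2); sum(t^3 - t) = 18.
        Var[W] = n(n+1)(2n+1)/24 - sum(t^3-t)/48 = 1224/24 - 18/48 = 50.625.
        z = (W - E[W]) / sqrt(Var[W]) = (11 - 18) / 7.1151 = -0.9838.
        Two-sided p = 2*Phi(z) = 0.325204.
Step 6: alpha = 0.1. fail to reject H0.

W+ = 11, W- = 25, W = min = 11, p = 0.325204, fail to reject H0.


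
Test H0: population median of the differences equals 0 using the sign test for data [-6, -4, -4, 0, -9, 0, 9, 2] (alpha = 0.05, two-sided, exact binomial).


Step 1: Discard zero differences. Original n = 8; n_eff = number of nonzero differences = 6.
Nonzero differences (with sign): -6, -4, -4, -9, +9, +2
Step 2: Count signs: positive = 2, negative = 4.
Step 3: Under H0: P(positive) = 0.5, so the number of positives S ~ Bin(6, 0.5).
Step 4: Two-sided exact p-value = sum of Bin(6,0.5) probabilities at or below the observed probability = 0.687500.
Step 5: alpha = 0.05. fail to reject H0.

n_eff = 6, pos = 2, neg = 4, p = 0.687500, fail to reject H0.


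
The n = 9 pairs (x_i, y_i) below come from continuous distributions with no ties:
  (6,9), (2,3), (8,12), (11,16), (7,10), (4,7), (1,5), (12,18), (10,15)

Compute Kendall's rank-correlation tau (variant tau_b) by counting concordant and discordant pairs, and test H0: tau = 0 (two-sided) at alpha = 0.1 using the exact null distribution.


Step 1: Enumerate the 36 unordered pairs (i,j) with i<j and classify each by sign(x_j-x_i) * sign(y_j-y_i).
  (1,2):dx=-4,dy=-6->C; (1,3):dx=+2,dy=+3->C; (1,4):dx=+5,dy=+7->C; (1,5):dx=+1,dy=+1->C
  (1,6):dx=-2,dy=-2->C; (1,7):dx=-5,dy=-4->C; (1,8):dx=+6,dy=+9->C; (1,9):dx=+4,dy=+6->C
  (2,3):dx=+6,dy=+9->C; (2,4):dx=+9,dy=+13->C; (2,5):dx=+5,dy=+7->C; (2,6):dx=+2,dy=+4->C
  (2,7):dx=-1,dy=+2->D; (2,8):dx=+10,dy=+15->C; (2,9):dx=+8,dy=+12->C; (3,4):dx=+3,dy=+4->C
  (3,5):dx=-1,dy=-2->C; (3,6):dx=-4,dy=-5->C; (3,7):dx=-7,dy=-7->C; (3,8):dx=+4,dy=+6->C
  (3,9):dx=+2,dy=+3->C; (4,5):dx=-4,dy=-6->C; (4,6):dx=-7,dy=-9->C; (4,7):dx=-10,dy=-11->C
  (4,8):dx=+1,dy=+2->C; (4,9):dx=-1,dy=-1->C; (5,6):dx=-3,dy=-3->C; (5,7):dx=-6,dy=-5->C
  (5,8):dx=+5,dy=+8->C; (5,9):dx=+3,dy=+5->C; (6,7):dx=-3,dy=-2->C; (6,8):dx=+8,dy=+11->C
  (6,9):dx=+6,dy=+8->C; (7,8):dx=+11,dy=+13->C; (7,9):dx=+9,dy=+10->C; (8,9):dx=-2,dy=-3->C
Step 2: C = 35, D = 1, total pairs = 36.
Step 3: tau = (C - D)/(n(n-1)/2) = (35 - 1)/36 = 0.944444.
Step 4: Exact two-sided p-value (enumerate n! = 362880 permutations of y under H0): p = 0.000050.
Step 5: alpha = 0.1. reject H0.

tau_b = 0.9444 (C=35, D=1), p = 0.000050, reject H0.


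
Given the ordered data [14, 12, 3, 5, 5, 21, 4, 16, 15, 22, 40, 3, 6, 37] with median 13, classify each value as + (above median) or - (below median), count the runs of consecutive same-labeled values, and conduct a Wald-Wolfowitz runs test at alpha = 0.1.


Step 1: Compute median = 13; label A = above, B = below.
Labels in order: ABBBBABAAAABBA  (n_A = 7, n_B = 7)
Step 2: Count runs R = 7.
Step 3: Under H0 (random ordering), E[R] = 2*n_A*n_B/(n_A+n_B) + 1 = 2*7*7/14 + 1 = 8.0000.
        Var[R] = 2*n_A*n_B*(2*n_A*n_B - n_A - n_B) / ((n_A+n_B)^2 * (n_A+n_B-1)) = 8232/2548 = 3.2308.
        SD[R] = 1.7974.
Step 4: Continuity-corrected z = (R + 0.5 - E[R]) / SD[R] = (7 + 0.5 - 8.0000) / 1.7974 = -0.2782.
Step 5: Two-sided p-value via normal approximation = 2*(1 - Phi(|z|)) = 0.780879.
Step 6: alpha = 0.1. fail to reject H0.

R = 7, z = -0.2782, p = 0.780879, fail to reject H0.


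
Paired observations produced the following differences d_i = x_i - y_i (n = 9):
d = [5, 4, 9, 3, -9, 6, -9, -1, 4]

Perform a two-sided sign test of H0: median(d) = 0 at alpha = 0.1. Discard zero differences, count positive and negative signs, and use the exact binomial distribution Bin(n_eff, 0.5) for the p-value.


Step 1: Discard zero differences. Original n = 9; n_eff = number of nonzero differences = 9.
Nonzero differences (with sign): +5, +4, +9, +3, -9, +6, -9, -1, +4
Step 2: Count signs: positive = 6, negative = 3.
Step 3: Under H0: P(positive) = 0.5, so the number of positives S ~ Bin(9, 0.5).
Step 4: Two-sided exact p-value = sum of Bin(9,0.5) probabilities at or below the observed probability = 0.507812.
Step 5: alpha = 0.1. fail to reject H0.

n_eff = 9, pos = 6, neg = 3, p = 0.507812, fail to reject H0.


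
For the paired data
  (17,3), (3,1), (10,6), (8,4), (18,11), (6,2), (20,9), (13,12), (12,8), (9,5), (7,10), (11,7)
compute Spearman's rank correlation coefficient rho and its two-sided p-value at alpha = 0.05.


Step 1: Rank x and y separately (midranks; no ties here).
rank(x): 17->10, 3->1, 10->6, 8->4, 18->11, 6->2, 20->12, 13->9, 12->8, 9->5, 7->3, 11->7
rank(y): 3->3, 1->1, 6->6, 4->4, 11->11, 2->2, 9->9, 12->12, 8->8, 5->5, 10->10, 7->7
Step 2: d_i = R_x(i) - R_y(i); compute d_i^2.
  (10-3)^2=49, (1-1)^2=0, (6-6)^2=0, (4-4)^2=0, (11-11)^2=0, (2-2)^2=0, (12-9)^2=9, (9-12)^2=9, (8-8)^2=0, (5-5)^2=0, (3-10)^2=49, (7-7)^2=0
sum(d^2) = 116.
Step 3: rho = 1 - 6*116 / (12*(12^2 - 1)) = 1 - 696/1716 = 0.594406.
Step 4: Under H0, t = rho * sqrt((n-2)/(1-rho^2)) = 2.3374 ~ t(10).
Step 5: Two-sided p-value from the t-distribution with 10 df = 0.041521.
Step 6: alpha = 0.05. reject H0.

rho = 0.5944, p = 0.041521, reject H0 at alpha = 0.05.


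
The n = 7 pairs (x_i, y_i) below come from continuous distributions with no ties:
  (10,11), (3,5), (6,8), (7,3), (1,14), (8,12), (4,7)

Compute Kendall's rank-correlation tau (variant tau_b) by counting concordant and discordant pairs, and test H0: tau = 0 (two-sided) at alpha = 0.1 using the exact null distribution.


Step 1: Enumerate the 21 unordered pairs (i,j) with i<j and classify each by sign(x_j-x_i) * sign(y_j-y_i).
  (1,2):dx=-7,dy=-6->C; (1,3):dx=-4,dy=-3->C; (1,4):dx=-3,dy=-8->C; (1,5):dx=-9,dy=+3->D
  (1,6):dx=-2,dy=+1->D; (1,7):dx=-6,dy=-4->C; (2,3):dx=+3,dy=+3->C; (2,4):dx=+4,dy=-2->D
  (2,5):dx=-2,dy=+9->D; (2,6):dx=+5,dy=+7->C; (2,7):dx=+1,dy=+2->C; (3,4):dx=+1,dy=-5->D
  (3,5):dx=-5,dy=+6->D; (3,6):dx=+2,dy=+4->C; (3,7):dx=-2,dy=-1->C; (4,5):dx=-6,dy=+11->D
  (4,6):dx=+1,dy=+9->C; (4,7):dx=-3,dy=+4->D; (5,6):dx=+7,dy=-2->D; (5,7):dx=+3,dy=-7->D
  (6,7):dx=-4,dy=-5->C
Step 2: C = 11, D = 10, total pairs = 21.
Step 3: tau = (C - D)/(n(n-1)/2) = (11 - 10)/21 = 0.047619.
Step 4: Exact two-sided p-value (enumerate n! = 5040 permutations of y under H0): p = 1.000000.
Step 5: alpha = 0.1. fail to reject H0.

tau_b = 0.0476 (C=11, D=10), p = 1.000000, fail to reject H0.


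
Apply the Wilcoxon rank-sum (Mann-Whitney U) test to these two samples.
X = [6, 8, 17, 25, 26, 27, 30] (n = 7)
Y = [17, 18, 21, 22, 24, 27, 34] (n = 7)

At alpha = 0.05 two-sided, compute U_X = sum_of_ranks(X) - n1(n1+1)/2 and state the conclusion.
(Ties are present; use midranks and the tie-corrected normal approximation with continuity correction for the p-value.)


Step 1: Combine and sort all 14 observations; assign midranks.
sorted (value, group): (6,X), (8,X), (17,X), (17,Y), (18,Y), (21,Y), (22,Y), (24,Y), (25,X), (26,X), (27,X), (27,Y), (30,X), (34,Y)
ranks: 6->1, 8->2, 17->3.5, 17->3.5, 18->5, 21->6, 22->7, 24->8, 25->9, 26->10, 27->11.5, 27->11.5, 30->13, 34->14
Step 2: Rank sum for X: R1 = 1 + 2 + 3.5 + 9 + 10 + 11.5 + 13 = 50.
Step 3: U_X = R1 - n1(n1+1)/2 = 50 - 7*8/2 = 50 - 28 = 22.
       U_Y = n1*n2 - U_X = 49 - 22 = 27.
Step 4: Ties are present, so use the tie-corrected normal approximation (with continuity correction) for the p-value.
Step 5: p-value = 0.797863; compare to alpha = 0.05. fail to reject H0.

U_X = 22, p = 0.797863, fail to reject H0 at alpha = 0.05.


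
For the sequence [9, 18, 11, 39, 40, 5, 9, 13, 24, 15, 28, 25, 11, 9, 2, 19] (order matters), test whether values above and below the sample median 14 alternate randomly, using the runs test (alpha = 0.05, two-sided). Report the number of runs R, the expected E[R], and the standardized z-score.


Step 1: Compute median = 14; label A = above, B = below.
Labels in order: BABAABBBAAAABBBA  (n_A = 8, n_B = 8)
Step 2: Count runs R = 8.
Step 3: Under H0 (random ordering), E[R] = 2*n_A*n_B/(n_A+n_B) + 1 = 2*8*8/16 + 1 = 9.0000.
        Var[R] = 2*n_A*n_B*(2*n_A*n_B - n_A - n_B) / ((n_A+n_B)^2 * (n_A+n_B-1)) = 14336/3840 = 3.7333.
        SD[R] = 1.9322.
Step 4: Continuity-corrected z = (R + 0.5 - E[R]) / SD[R] = (8 + 0.5 - 9.0000) / 1.9322 = -0.2588.
Step 5: Two-sided p-value via normal approximation = 2*(1 - Phi(|z|)) = 0.795809.
Step 6: alpha = 0.05. fail to reject H0.

R = 8, z = -0.2588, p = 0.795809, fail to reject H0.


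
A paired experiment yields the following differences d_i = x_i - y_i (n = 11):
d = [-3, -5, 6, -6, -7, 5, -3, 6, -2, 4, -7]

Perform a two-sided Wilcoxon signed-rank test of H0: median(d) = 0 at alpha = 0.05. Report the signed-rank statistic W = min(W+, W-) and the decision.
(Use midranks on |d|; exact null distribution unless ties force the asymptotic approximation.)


Step 1: Drop any zero differences (none here) and take |d_i|.
|d| = [3, 5, 6, 6, 7, 5, 3, 6, 2, 4, 7]
Step 2: Midrank |d_i| (ties get averaged ranks).
ranks: |3|->2.5, |5|->5.5, |6|->8, |6|->8, |7|->10.5, |5|->5.5, |3|->2.5, |6|->8, |2|->1, |4|->4, |7|->10.5
Step 3: Attach original signs; sum ranks with positive sign and with negative sign.
W+ = 8 + 5.5 + 8 + 4 = 25.5
W- = 2.5 + 5.5 + 8 + 10.5 + 2.5 + 1 + 10.5 = 40.5
(Check: W+ + W- = 66 should equal n(n+1)/2 = 66.)
Step 4: Test statistic W = min(W+, W-) = 25.5.
Step 5: Ties in |d|, so use the tie-corrected normal approximation.
        E[W] = n(n+1)/4 = 11*12/4 = 33.
        Tie groups: |d|=3 (t=2), |d|=5 (t=2), |d|=6 (t=3), |d|=7 (t=2); sum(t^3 - t) = 42.
        Var[W] = n(n+1)(2n+1)/24 - sum(t^3-t)/48 = 3036/24 - 42/48 = 125.625.
        z = (W - E[W]) / sqrt(Var[W]) = (25.5 - 33) / 11.2083 = -0.6691.
        Two-sided p = 2*Phi(z) = 0.503400.
Step 6: alpha = 0.05. fail to reject H0.

W+ = 25.5, W- = 40.5, W = min = 25.5, p = 0.503400, fail to reject H0.


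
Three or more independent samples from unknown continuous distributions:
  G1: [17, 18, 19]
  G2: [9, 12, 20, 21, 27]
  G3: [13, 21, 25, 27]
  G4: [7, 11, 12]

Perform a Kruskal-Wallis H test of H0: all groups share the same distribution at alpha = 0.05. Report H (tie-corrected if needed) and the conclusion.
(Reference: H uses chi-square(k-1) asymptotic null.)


Step 1: Combine all N = 15 observations and assign midranks.
sorted (value, group, rank): (7,G4,1), (9,G2,2), (11,G4,3), (12,G2,4.5), (12,G4,4.5), (13,G3,6), (17,G1,7), (18,G1,8), (19,G1,9), (20,G2,10), (21,G2,11.5), (21,G3,11.5), (25,G3,13), (27,G2,14.5), (27,G3,14.5)
Step 2: Sum ranks within each group.
R_1 = 24 (n_1 = 3)
R_2 = 42.5 (n_2 = 5)
R_3 = 45 (n_3 = 4)
R_4 = 8.5 (n_4 = 3)
Step 3: H = 12/(N(N+1)) * sum(R_i^2/n_i) - 3(N+1)
     = 12/(15*16) * (24^2/3 + 42.5^2/5 + 45^2/4 + 8.5^2/3) - 3*16
     = 0.050000 * 1083.58 - 48
     = 6.179167.
Step 4: Ties present; correction factor C = 1 - 18/(15^3 - 15) = 0.994643. Corrected H = 6.179167 / 0.994643 = 6.212448.
Step 5: Under H0, H ~ chi^2(3); p-value = 0.101719.
Step 6: alpha = 0.05. fail to reject H0.

H = 6.2124, df = 3, p = 0.101719, fail to reject H0.


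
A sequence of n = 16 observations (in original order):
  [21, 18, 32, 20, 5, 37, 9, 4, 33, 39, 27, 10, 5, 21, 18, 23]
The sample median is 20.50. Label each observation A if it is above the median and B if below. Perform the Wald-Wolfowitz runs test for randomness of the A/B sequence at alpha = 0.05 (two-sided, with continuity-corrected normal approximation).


Step 1: Compute median = 20.50; label A = above, B = below.
Labels in order: ABABBABBAAABBABA  (n_A = 8, n_B = 8)
Step 2: Count runs R = 11.
Step 3: Under H0 (random ordering), E[R] = 2*n_A*n_B/(n_A+n_B) + 1 = 2*8*8/16 + 1 = 9.0000.
        Var[R] = 2*n_A*n_B*(2*n_A*n_B - n_A - n_B) / ((n_A+n_B)^2 * (n_A+n_B-1)) = 14336/3840 = 3.7333.
        SD[R] = 1.9322.
Step 4: Continuity-corrected z = (R - 0.5 - E[R]) / SD[R] = (11 - 0.5 - 9.0000) / 1.9322 = 0.7763.
Step 5: Two-sided p-value via normal approximation = 2*(1 - Phi(|z|)) = 0.437558.
Step 6: alpha = 0.05. fail to reject H0.

R = 11, z = 0.7763, p = 0.437558, fail to reject H0.


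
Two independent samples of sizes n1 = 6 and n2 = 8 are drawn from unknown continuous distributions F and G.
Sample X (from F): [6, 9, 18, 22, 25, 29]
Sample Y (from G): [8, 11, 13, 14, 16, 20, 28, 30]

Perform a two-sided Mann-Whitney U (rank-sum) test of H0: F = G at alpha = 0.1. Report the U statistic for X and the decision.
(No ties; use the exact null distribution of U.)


Step 1: Combine and sort all 14 observations; assign midranks.
sorted (value, group): (6,X), (8,Y), (9,X), (11,Y), (13,Y), (14,Y), (16,Y), (18,X), (20,Y), (22,X), (25,X), (28,Y), (29,X), (30,Y)
ranks: 6->1, 8->2, 9->3, 11->4, 13->5, 14->6, 16->7, 18->8, 20->9, 22->10, 25->11, 28->12, 29->13, 30->14
Step 2: Rank sum for X: R1 = 1 + 3 + 8 + 10 + 11 + 13 = 46.
Step 3: U_X = R1 - n1(n1+1)/2 = 46 - 6*7/2 = 46 - 21 = 25.
       U_Y = n1*n2 - U_X = 48 - 25 = 23.
Step 4: No ties, so the exact null distribution of U (based on enumerating the C(14,6) = 3003 equally likely rank assignments) gives the two-sided p-value.
Step 5: p-value = 0.949717; compare to alpha = 0.1. fail to reject H0.

U_X = 25, p = 0.949717, fail to reject H0 at alpha = 0.1.


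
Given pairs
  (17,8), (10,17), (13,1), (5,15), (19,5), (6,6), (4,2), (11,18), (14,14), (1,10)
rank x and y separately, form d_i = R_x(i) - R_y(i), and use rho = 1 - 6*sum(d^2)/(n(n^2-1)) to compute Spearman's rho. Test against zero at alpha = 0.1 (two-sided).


Step 1: Rank x and y separately (midranks; no ties here).
rank(x): 17->9, 10->5, 13->7, 5->3, 19->10, 6->4, 4->2, 11->6, 14->8, 1->1
rank(y): 8->5, 17->9, 1->1, 15->8, 5->3, 6->4, 2->2, 18->10, 14->7, 10->6
Step 2: d_i = R_x(i) - R_y(i); compute d_i^2.
  (9-5)^2=16, (5-9)^2=16, (7-1)^2=36, (3-8)^2=25, (10-3)^2=49, (4-4)^2=0, (2-2)^2=0, (6-10)^2=16, (8-7)^2=1, (1-6)^2=25
sum(d^2) = 184.
Step 3: rho = 1 - 6*184 / (10*(10^2 - 1)) = 1 - 1104/990 = -0.115152.
Step 4: Under H0, t = rho * sqrt((n-2)/(1-rho^2)) = -0.3279 ~ t(8).
Step 5: Two-sided p-value from the t-distribution with 8 df = 0.751420.
Step 6: alpha = 0.1. fail to reject H0.

rho = -0.1152, p = 0.751420, fail to reject H0 at alpha = 0.1.


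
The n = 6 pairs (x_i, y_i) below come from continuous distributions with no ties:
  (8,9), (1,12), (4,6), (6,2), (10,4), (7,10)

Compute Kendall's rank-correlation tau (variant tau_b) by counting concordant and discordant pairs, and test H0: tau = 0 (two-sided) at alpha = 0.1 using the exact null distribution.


Step 1: Enumerate the 15 unordered pairs (i,j) with i<j and classify each by sign(x_j-x_i) * sign(y_j-y_i).
  (1,2):dx=-7,dy=+3->D; (1,3):dx=-4,dy=-3->C; (1,4):dx=-2,dy=-7->C; (1,5):dx=+2,dy=-5->D
  (1,6):dx=-1,dy=+1->D; (2,3):dx=+3,dy=-6->D; (2,4):dx=+5,dy=-10->D; (2,5):dx=+9,dy=-8->D
  (2,6):dx=+6,dy=-2->D; (3,4):dx=+2,dy=-4->D; (3,5):dx=+6,dy=-2->D; (3,6):dx=+3,dy=+4->C
  (4,5):dx=+4,dy=+2->C; (4,6):dx=+1,dy=+8->C; (5,6):dx=-3,dy=+6->D
Step 2: C = 5, D = 10, total pairs = 15.
Step 3: tau = (C - D)/(n(n-1)/2) = (5 - 10)/15 = -0.333333.
Step 4: Exact two-sided p-value (enumerate n! = 720 permutations of y under H0): p = 0.469444.
Step 5: alpha = 0.1. fail to reject H0.

tau_b = -0.3333 (C=5, D=10), p = 0.469444, fail to reject H0.


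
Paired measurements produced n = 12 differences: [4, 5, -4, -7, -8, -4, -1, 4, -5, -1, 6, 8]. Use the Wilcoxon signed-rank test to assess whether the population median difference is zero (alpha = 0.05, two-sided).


Step 1: Drop any zero differences (none here) and take |d_i|.
|d| = [4, 5, 4, 7, 8, 4, 1, 4, 5, 1, 6, 8]
Step 2: Midrank |d_i| (ties get averaged ranks).
ranks: |4|->4.5, |5|->7.5, |4|->4.5, |7|->10, |8|->11.5, |4|->4.5, |1|->1.5, |4|->4.5, |5|->7.5, |1|->1.5, |6|->9, |8|->11.5
Step 3: Attach original signs; sum ranks with positive sign and with negative sign.
W+ = 4.5 + 7.5 + 4.5 + 9 + 11.5 = 37
W- = 4.5 + 10 + 11.5 + 4.5 + 1.5 + 7.5 + 1.5 = 41
(Check: W+ + W- = 78 should equal n(n+1)/2 = 78.)
Step 4: Test statistic W = min(W+, W-) = 37.
Step 5: Ties in |d|, so use the tie-corrected normal approximation.
        E[W] = n(n+1)/4 = 12*13/4 = 39.
        Tie groups: |d|=1 (t=2), |d|=4 (t=4), |d|=5 (t=2), |d|=8 (t=2); sum(t^3 - t) = 78.
        Var[W] = n(n+1)(2n+1)/24 - sum(t^3-t)/48 = 3900/24 - 78/48 = 160.875.
        z = (W - E[W]) / sqrt(Var[W]) = (37 - 39) / 12.6837 = -0.1577.
        Two-sided p = 2*Phi(z) = 0.874706.
Step 6: alpha = 0.05. fail to reject H0.

W+ = 37, W- = 41, W = min = 37, p = 0.874706, fail to reject H0.


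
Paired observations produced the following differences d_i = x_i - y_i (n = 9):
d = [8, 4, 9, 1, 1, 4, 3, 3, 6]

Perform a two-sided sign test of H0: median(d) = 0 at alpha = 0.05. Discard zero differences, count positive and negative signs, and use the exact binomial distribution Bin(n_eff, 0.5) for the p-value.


Step 1: Discard zero differences. Original n = 9; n_eff = number of nonzero differences = 9.
Nonzero differences (with sign): +8, +4, +9, +1, +1, +4, +3, +3, +6
Step 2: Count signs: positive = 9, negative = 0.
Step 3: Under H0: P(positive) = 0.5, so the number of positives S ~ Bin(9, 0.5).
Step 4: Two-sided exact p-value = sum of Bin(9,0.5) probabilities at or below the observed probability = 0.003906.
Step 5: alpha = 0.05. reject H0.

n_eff = 9, pos = 9, neg = 0, p = 0.003906, reject H0.


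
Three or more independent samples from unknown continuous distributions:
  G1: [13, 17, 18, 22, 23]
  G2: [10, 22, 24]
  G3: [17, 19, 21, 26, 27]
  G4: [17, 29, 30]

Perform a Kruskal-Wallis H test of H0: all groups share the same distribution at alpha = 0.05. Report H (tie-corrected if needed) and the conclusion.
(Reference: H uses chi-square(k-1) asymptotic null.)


Step 1: Combine all N = 16 observations and assign midranks.
sorted (value, group, rank): (10,G2,1), (13,G1,2), (17,G1,4), (17,G3,4), (17,G4,4), (18,G1,6), (19,G3,7), (21,G3,8), (22,G1,9.5), (22,G2,9.5), (23,G1,11), (24,G2,12), (26,G3,13), (27,G3,14), (29,G4,15), (30,G4,16)
Step 2: Sum ranks within each group.
R_1 = 32.5 (n_1 = 5)
R_2 = 22.5 (n_2 = 3)
R_3 = 46 (n_3 = 5)
R_4 = 35 (n_4 = 3)
Step 3: H = 12/(N(N+1)) * sum(R_i^2/n_i) - 3(N+1)
     = 12/(16*17) * (32.5^2/5 + 22.5^2/3 + 46^2/5 + 35^2/3) - 3*17
     = 0.044118 * 1211.53 - 51
     = 2.450000.
Step 4: Ties present; correction factor C = 1 - 30/(16^3 - 16) = 0.992647. Corrected H = 2.450000 / 0.992647 = 2.468148.
Step 5: Under H0, H ~ chi^2(3); p-value = 0.481075.
Step 6: alpha = 0.05. fail to reject H0.

H = 2.4681, df = 3, p = 0.481075, fail to reject H0.


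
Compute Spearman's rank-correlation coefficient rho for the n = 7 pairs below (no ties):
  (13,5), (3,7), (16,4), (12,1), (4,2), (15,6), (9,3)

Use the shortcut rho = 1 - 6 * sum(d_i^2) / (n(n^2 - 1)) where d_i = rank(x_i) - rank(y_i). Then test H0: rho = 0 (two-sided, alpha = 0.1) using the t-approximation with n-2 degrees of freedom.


Step 1: Rank x and y separately (midranks; no ties here).
rank(x): 13->5, 3->1, 16->7, 12->4, 4->2, 15->6, 9->3
rank(y): 5->5, 7->7, 4->4, 1->1, 2->2, 6->6, 3->3
Step 2: d_i = R_x(i) - R_y(i); compute d_i^2.
  (5-5)^2=0, (1-7)^2=36, (7-4)^2=9, (4-1)^2=9, (2-2)^2=0, (6-6)^2=0, (3-3)^2=0
sum(d^2) = 54.
Step 3: rho = 1 - 6*54 / (7*(7^2 - 1)) = 1 - 324/336 = 0.035714.
Step 4: Under H0, t = rho * sqrt((n-2)/(1-rho^2)) = 0.0799 ~ t(5).
Step 5: Two-sided p-value from the t-distribution with 5 df = 0.939408.
Step 6: alpha = 0.1. fail to reject H0.

rho = 0.0357, p = 0.939408, fail to reject H0 at alpha = 0.1.


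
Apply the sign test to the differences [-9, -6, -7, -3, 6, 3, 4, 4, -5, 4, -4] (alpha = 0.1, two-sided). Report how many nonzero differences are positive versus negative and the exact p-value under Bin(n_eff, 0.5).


Step 1: Discard zero differences. Original n = 11; n_eff = number of nonzero differences = 11.
Nonzero differences (with sign): -9, -6, -7, -3, +6, +3, +4, +4, -5, +4, -4
Step 2: Count signs: positive = 5, negative = 6.
Step 3: Under H0: P(positive) = 0.5, so the number of positives S ~ Bin(11, 0.5).
Step 4: Two-sided exact p-value = sum of Bin(11,0.5) probabilities at or below the observed probability = 1.000000.
Step 5: alpha = 0.1. fail to reject H0.

n_eff = 11, pos = 5, neg = 6, p = 1.000000, fail to reject H0.


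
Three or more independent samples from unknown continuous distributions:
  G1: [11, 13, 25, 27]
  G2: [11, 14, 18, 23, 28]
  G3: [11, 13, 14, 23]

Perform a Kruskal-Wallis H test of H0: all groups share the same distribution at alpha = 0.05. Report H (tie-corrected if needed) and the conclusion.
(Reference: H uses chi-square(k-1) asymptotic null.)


Step 1: Combine all N = 13 observations and assign midranks.
sorted (value, group, rank): (11,G1,2), (11,G2,2), (11,G3,2), (13,G1,4.5), (13,G3,4.5), (14,G2,6.5), (14,G3,6.5), (18,G2,8), (23,G2,9.5), (23,G3,9.5), (25,G1,11), (27,G1,12), (28,G2,13)
Step 2: Sum ranks within each group.
R_1 = 29.5 (n_1 = 4)
R_2 = 39 (n_2 = 5)
R_3 = 22.5 (n_3 = 4)
Step 3: H = 12/(N(N+1)) * sum(R_i^2/n_i) - 3(N+1)
     = 12/(13*14) * (29.5^2/4 + 39^2/5 + 22.5^2/4) - 3*14
     = 0.065934 * 648.325 - 42
     = 0.746703.
Step 4: Ties present; correction factor C = 1 - 42/(13^3 - 13) = 0.980769. Corrected H = 0.746703 / 0.980769 = 0.761345.
Step 5: Under H0, H ~ chi^2(2); p-value = 0.683402.
Step 6: alpha = 0.05. fail to reject H0.

H = 0.7613, df = 2, p = 0.683402, fail to reject H0.


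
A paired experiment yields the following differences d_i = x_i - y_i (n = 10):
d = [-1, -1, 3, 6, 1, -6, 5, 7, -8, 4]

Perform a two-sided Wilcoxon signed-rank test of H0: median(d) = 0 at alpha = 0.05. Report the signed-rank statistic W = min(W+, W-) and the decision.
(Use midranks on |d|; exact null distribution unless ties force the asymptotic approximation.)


Step 1: Drop any zero differences (none here) and take |d_i|.
|d| = [1, 1, 3, 6, 1, 6, 5, 7, 8, 4]
Step 2: Midrank |d_i| (ties get averaged ranks).
ranks: |1|->2, |1|->2, |3|->4, |6|->7.5, |1|->2, |6|->7.5, |5|->6, |7|->9, |8|->10, |4|->5
Step 3: Attach original signs; sum ranks with positive sign and with negative sign.
W+ = 4 + 7.5 + 2 + 6 + 9 + 5 = 33.5
W- = 2 + 2 + 7.5 + 10 = 21.5
(Check: W+ + W- = 55 should equal n(n+1)/2 = 55.)
Step 4: Test statistic W = min(W+, W-) = 21.5.
Step 5: Ties in |d|, so use the tie-corrected normal approximation.
        E[W] = n(n+1)/4 = 10*11/4 = 27.5.
        Tie groups: |d|=1 (t=3), |d|=6 (t=2); sum(t^3 - t) = 30.
        Var[W] = n(n+1)(2n+1)/24 - sum(t^3-t)/48 = 2310/24 - 30/48 = 95.625.
        z = (W - E[W]) / sqrt(Var[W]) = (21.5 - 27.5) / 9.7788 = -0.6136.
        Two-sided p = 2*Phi(z) = 0.539498.
Step 6: alpha = 0.05. fail to reject H0.

W+ = 33.5, W- = 21.5, W = min = 21.5, p = 0.539498, fail to reject H0.


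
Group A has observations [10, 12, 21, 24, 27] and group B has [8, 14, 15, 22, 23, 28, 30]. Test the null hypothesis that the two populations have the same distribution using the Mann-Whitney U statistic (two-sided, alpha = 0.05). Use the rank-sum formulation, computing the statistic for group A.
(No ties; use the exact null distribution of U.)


Step 1: Combine and sort all 12 observations; assign midranks.
sorted (value, group): (8,Y), (10,X), (12,X), (14,Y), (15,Y), (21,X), (22,Y), (23,Y), (24,X), (27,X), (28,Y), (30,Y)
ranks: 8->1, 10->2, 12->3, 14->4, 15->5, 21->6, 22->7, 23->8, 24->9, 27->10, 28->11, 30->12
Step 2: Rank sum for X: R1 = 2 + 3 + 6 + 9 + 10 = 30.
Step 3: U_X = R1 - n1(n1+1)/2 = 30 - 5*6/2 = 30 - 15 = 15.
       U_Y = n1*n2 - U_X = 35 - 15 = 20.
Step 4: No ties, so the exact null distribution of U (based on enumerating the C(12,5) = 792 equally likely rank assignments) gives the two-sided p-value.
Step 5: p-value = 0.755051; compare to alpha = 0.05. fail to reject H0.

U_X = 15, p = 0.755051, fail to reject H0 at alpha = 0.05.


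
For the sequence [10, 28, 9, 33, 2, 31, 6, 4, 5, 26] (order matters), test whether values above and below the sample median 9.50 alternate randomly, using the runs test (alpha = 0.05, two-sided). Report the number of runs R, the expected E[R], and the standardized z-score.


Step 1: Compute median = 9.50; label A = above, B = below.
Labels in order: AABABABBBA  (n_A = 5, n_B = 5)
Step 2: Count runs R = 7.
Step 3: Under H0 (random ordering), E[R] = 2*n_A*n_B/(n_A+n_B) + 1 = 2*5*5/10 + 1 = 6.0000.
        Var[R] = 2*n_A*n_B*(2*n_A*n_B - n_A - n_B) / ((n_A+n_B)^2 * (n_A+n_B-1)) = 2000/900 = 2.2222.
        SD[R] = 1.4907.
Step 4: Continuity-corrected z = (R - 0.5 - E[R]) / SD[R] = (7 - 0.5 - 6.0000) / 1.4907 = 0.3354.
Step 5: Two-sided p-value via normal approximation = 2*(1 - Phi(|z|)) = 0.737316.
Step 6: alpha = 0.05. fail to reject H0.

R = 7, z = 0.3354, p = 0.737316, fail to reject H0.


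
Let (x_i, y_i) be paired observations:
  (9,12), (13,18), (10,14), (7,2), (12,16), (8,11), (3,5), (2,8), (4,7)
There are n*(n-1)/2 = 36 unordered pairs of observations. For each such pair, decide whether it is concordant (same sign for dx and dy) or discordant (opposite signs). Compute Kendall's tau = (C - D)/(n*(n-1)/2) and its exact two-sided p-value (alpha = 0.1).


Step 1: Enumerate the 36 unordered pairs (i,j) with i<j and classify each by sign(x_j-x_i) * sign(y_j-y_i).
  (1,2):dx=+4,dy=+6->C; (1,3):dx=+1,dy=+2->C; (1,4):dx=-2,dy=-10->C; (1,5):dx=+3,dy=+4->C
  (1,6):dx=-1,dy=-1->C; (1,7):dx=-6,dy=-7->C; (1,8):dx=-7,dy=-4->C; (1,9):dx=-5,dy=-5->C
  (2,3):dx=-3,dy=-4->C; (2,4):dx=-6,dy=-16->C; (2,5):dx=-1,dy=-2->C; (2,6):dx=-5,dy=-7->C
  (2,7):dx=-10,dy=-13->C; (2,8):dx=-11,dy=-10->C; (2,9):dx=-9,dy=-11->C; (3,4):dx=-3,dy=-12->C
  (3,5):dx=+2,dy=+2->C; (3,6):dx=-2,dy=-3->C; (3,7):dx=-7,dy=-9->C; (3,8):dx=-8,dy=-6->C
  (3,9):dx=-6,dy=-7->C; (4,5):dx=+5,dy=+14->C; (4,6):dx=+1,dy=+9->C; (4,7):dx=-4,dy=+3->D
  (4,8):dx=-5,dy=+6->D; (4,9):dx=-3,dy=+5->D; (5,6):dx=-4,dy=-5->C; (5,7):dx=-9,dy=-11->C
  (5,8):dx=-10,dy=-8->C; (5,9):dx=-8,dy=-9->C; (6,7):dx=-5,dy=-6->C; (6,8):dx=-6,dy=-3->C
  (6,9):dx=-4,dy=-4->C; (7,8):dx=-1,dy=+3->D; (7,9):dx=+1,dy=+2->C; (8,9):dx=+2,dy=-1->D
Step 2: C = 31, D = 5, total pairs = 36.
Step 3: tau = (C - D)/(n(n-1)/2) = (31 - 5)/36 = 0.722222.
Step 4: Exact two-sided p-value (enumerate n! = 362880 permutations of y under H0): p = 0.005886.
Step 5: alpha = 0.1. reject H0.

tau_b = 0.7222 (C=31, D=5), p = 0.005886, reject H0.
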